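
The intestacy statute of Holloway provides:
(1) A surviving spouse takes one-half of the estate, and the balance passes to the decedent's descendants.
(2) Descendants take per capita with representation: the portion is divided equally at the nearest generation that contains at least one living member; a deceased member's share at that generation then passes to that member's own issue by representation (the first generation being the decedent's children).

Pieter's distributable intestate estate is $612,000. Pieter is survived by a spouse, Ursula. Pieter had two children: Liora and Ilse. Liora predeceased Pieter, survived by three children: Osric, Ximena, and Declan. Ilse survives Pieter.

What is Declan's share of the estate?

Ursula takes one-half of $612,000 = $306,000. The remaining $306,000 passes to the descendants.
The descendants' portion ($306,000) is divided into 2 shares of $153,000: Ilse takes $153,000; Liora's $153,000 share passes to Liora's issue.
Liora's share ($153,000) is divided into 3 shares of $51,000: Osric, Ximena, and Declan each take $51,000.

Declan receives $51,000.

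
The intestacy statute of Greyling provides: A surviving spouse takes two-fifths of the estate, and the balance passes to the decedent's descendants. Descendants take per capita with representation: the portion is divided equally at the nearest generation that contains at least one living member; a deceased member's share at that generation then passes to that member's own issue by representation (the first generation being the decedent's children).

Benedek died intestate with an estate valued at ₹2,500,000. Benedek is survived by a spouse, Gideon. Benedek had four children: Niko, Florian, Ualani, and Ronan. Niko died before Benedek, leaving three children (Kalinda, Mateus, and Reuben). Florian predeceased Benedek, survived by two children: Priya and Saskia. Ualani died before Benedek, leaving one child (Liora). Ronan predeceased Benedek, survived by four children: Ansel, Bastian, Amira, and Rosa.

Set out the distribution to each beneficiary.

Gideon takes two-fifths of ₹2,500,000 = ₹1,000,000. The remaining ₹1,500,000 passes to the descendants.
No child survives, so the initial division is made at the grandchildren's generation.
The descendants' portion (₹1,500,000) is divided into 10 shares of ₹150,000: Kalinda, Mateus, Reuben, Priya, Saskia, Liora, Ansel, Bastian, Amira, and Rosa each take ₹150,000.

Gideon: ₹1,000,000; Kalinda: ₹150,000; Mateus: ₹150,000; Reuben: ₹150,000; Priya: ₹150,000; Saskia: ₹150,000; Liora: ₹150,000; Ansel: ₹150,000; Bastian: ₹150,000; Amira: ₹150,000; Rosa: ₹150,000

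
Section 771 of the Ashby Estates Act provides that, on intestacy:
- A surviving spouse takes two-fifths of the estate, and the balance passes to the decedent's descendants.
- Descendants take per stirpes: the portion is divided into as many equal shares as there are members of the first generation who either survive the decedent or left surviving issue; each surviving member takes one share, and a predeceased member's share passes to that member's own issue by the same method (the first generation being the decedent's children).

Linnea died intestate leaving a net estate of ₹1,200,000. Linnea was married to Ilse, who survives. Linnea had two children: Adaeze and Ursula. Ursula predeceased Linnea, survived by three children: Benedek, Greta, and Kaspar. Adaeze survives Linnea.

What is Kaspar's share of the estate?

Ilse takes two-fifths of ₹1,200,000 = ₹480,000. The remaining ₹720,000 passes to the descendants.
The descendants' portion (₹720,000) is divided into 2 shares of ₹360,000: Adaeze takes ₹360,000; Ursula's ₹360,000 share passes to Ursula's issue.
Ursula's share (₹360,000) is divided into 3 shares of ₹120,000: Benedek, Greta, and Kaspar each take ₹120,000.

Kaspar receives ₹120,000.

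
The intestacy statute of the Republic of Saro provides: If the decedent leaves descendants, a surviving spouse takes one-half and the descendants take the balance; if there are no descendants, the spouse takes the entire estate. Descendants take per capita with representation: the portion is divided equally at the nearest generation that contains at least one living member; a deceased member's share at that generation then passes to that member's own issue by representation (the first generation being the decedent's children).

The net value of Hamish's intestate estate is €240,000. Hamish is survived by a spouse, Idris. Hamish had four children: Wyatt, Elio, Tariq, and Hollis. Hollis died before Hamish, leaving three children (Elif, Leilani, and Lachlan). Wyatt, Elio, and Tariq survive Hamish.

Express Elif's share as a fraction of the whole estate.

Idris takes one-half of €240,000 = €120,000. The remaining €120,000 passes to the descendants.
The descendants' portion (€120,000) is divided into 4 shares of €30,000: Wyatt, Elio, and Tariq each take €30,000; Hollis's €30,000 share passes to Hollis's issue.
Hollis's share (€30,000) is divided into 3 shares of €10,000: Elif, Leilani, and Lachlan each take €10,000.

Elif receives 1/24 of the estate.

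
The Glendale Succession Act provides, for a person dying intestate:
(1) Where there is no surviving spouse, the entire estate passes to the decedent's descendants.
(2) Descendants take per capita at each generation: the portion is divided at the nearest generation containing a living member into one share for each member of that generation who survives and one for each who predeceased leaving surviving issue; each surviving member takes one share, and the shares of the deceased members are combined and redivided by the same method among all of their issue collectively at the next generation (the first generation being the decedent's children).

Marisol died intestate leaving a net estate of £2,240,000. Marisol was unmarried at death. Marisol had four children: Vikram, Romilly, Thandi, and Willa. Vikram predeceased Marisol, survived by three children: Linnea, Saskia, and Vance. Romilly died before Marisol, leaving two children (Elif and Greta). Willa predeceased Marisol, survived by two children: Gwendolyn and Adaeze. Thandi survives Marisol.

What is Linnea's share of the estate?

The entire £2,240,000 passes to the descendants.
That amount (£2,240,000) is divided at the children's generation into 4 shares of £560,000. Thandi takes £560,000. The 3 shares of the deceased (Vikram, Romilly, and Willa) are combined into a pool of £1,680,000.
That pool (£1,680,000) is divided at the grandchildren's generation equally among Linnea, Saskia, Vance, Elif, Greta, Gwendolyn, and Adaeze: £240,000 each.

Linnea receives £240,000.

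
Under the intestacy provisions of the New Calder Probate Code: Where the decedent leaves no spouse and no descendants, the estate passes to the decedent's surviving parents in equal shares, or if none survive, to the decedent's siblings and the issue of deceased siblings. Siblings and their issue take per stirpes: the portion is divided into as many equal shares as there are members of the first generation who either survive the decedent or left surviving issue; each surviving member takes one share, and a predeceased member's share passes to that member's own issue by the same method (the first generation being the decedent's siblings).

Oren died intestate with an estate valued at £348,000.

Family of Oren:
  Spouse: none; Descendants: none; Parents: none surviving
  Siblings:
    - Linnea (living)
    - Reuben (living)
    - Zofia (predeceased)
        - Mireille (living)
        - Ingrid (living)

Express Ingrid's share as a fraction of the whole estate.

Ingrid receives 1/6 of the estate.

The entire £348,000 passes to the siblings and their issue.
That amount (£348,000) is divided into 3 shares of £116,000: Linnea and Reuben each take £116,000; Zofia's £116,000 share passes to Zofia's issue.
Zofia's share (£116,000) is divided into 2 shares of £58,000: Mireille and Ingrid each take £58,000.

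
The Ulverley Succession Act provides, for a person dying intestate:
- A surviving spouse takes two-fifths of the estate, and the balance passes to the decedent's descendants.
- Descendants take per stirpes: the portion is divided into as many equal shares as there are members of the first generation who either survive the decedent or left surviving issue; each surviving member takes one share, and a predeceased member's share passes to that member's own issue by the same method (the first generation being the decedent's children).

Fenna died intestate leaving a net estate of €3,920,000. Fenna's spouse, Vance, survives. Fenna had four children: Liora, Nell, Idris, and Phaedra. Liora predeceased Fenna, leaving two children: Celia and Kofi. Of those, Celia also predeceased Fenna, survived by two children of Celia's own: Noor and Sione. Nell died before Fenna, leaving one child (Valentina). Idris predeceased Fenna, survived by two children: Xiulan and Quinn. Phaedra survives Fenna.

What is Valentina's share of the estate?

Vance takes two-fifths of €3,920,000 = €1,568,000. The remaining €2,352,000 passes to the descendants.
The descendants' portion (€2,352,000) is divided into 4 shares of €588,000: Phaedra takes €588,000; Liora's €588,000 share passes to Liora's issue; Nell's €588,000 share passes to Nell's issue; Idris's €588,000 share passes to Idris's issue.
Liora's share (€588,000) is divided into 2 shares of €294,000: Kofi takes €294,000; Celia's €294,000 share passes to Celia's issue.
Celia's share (€294,000) is divided into 2 shares of €147,000: Noor and Sione each take €147,000.
Nell's share (€588,000) passes entirely to Valentina.
Idris's share (€588,000) is divided into 2 shares of €294,000: Xiulan and Quinn each take €294,000.

Valentina receives €588,000.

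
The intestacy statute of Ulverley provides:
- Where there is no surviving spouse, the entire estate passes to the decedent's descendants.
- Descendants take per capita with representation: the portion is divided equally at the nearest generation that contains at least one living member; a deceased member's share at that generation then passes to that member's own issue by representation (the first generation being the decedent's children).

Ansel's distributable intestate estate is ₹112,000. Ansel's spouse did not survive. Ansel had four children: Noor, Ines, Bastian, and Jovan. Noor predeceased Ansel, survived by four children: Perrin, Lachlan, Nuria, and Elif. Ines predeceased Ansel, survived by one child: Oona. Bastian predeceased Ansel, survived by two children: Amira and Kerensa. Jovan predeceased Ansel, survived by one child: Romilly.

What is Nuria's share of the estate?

Nuria receives ₹14,000.

The entire ₹112,000 passes to the descendants.
No child survives, so the initial division is made at the grandchildren's generation.
That amount (₹112,000) is divided into 8 shares of ₹14,000: Perrin, Lachlan, Nuria, Elif, Oona, Amira, Kerensa, and Romilly each take ₹14,000.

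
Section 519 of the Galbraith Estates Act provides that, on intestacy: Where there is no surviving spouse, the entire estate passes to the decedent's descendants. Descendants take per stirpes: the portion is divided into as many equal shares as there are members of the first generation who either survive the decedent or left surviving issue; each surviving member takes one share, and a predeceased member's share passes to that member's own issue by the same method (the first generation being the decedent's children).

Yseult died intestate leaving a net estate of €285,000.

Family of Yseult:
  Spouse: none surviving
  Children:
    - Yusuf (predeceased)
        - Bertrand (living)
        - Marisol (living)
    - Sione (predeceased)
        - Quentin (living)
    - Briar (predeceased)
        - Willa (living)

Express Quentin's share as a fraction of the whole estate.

Quentin receives 1/3 of the estate.

The entire €285,000 passes to the descendants.
That amount (€285,000) is divided into 3 shares of €95,000: Yusuf's €95,000 share passes to Yusuf's issue; Sione's €95,000 share passes to Sione's issue; Briar's €95,000 share passes to Briar's issue.
Yusuf's share (€95,000) is divided into 2 shares of €47,500: Bertrand and Marisol each take €47,500.
Sione's share (€95,000) passes entirely to Quentin.
Briar's share (€95,000) passes entirely to Willa.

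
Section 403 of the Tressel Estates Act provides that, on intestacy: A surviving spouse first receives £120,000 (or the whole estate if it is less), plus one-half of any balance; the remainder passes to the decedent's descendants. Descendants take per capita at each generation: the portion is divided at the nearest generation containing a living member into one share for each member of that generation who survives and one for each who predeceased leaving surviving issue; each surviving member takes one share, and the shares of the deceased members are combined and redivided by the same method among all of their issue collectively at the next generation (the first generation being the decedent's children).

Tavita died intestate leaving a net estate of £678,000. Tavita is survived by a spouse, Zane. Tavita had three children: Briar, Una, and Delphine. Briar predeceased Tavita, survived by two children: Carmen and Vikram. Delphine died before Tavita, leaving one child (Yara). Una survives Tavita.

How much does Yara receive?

Yara receives £62,000.

Zane first takes £120,000, leaving a balance of £558,000. Zane then takes one-half of the balance (£279,000), for a total of £399,000. The remaining £279,000 passes to the descendants.
The descendants' portion (£279,000) is divided at the children's generation into 3 shares of £93,000. Una takes £93,000. The 2 shares of the deceased (Briar and Delphine) are combined into a pool of £186,000.
That pool (£186,000) is divided at the grandchildren's generation equally among Carmen, Vikram, and Yara: £62,000 each.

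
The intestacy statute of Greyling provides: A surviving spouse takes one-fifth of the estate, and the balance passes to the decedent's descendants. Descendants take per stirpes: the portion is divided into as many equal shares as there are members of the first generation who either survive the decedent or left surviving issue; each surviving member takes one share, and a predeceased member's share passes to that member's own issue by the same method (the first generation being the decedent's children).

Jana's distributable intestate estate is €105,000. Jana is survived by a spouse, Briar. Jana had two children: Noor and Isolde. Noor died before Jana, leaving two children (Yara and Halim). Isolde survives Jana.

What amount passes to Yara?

Briar takes one-fifth of €105,000 = €21,000. The remaining €84,000 passes to the descendants.
The descendants' portion (€84,000) is divided into 2 shares of €42,000: Isolde takes €42,000; Noor's €42,000 share passes to Noor's issue.
Noor's share (€42,000) is divided into 2 shares of €21,000: Yara and Halim each take €21,000.

Yara receives €21,000.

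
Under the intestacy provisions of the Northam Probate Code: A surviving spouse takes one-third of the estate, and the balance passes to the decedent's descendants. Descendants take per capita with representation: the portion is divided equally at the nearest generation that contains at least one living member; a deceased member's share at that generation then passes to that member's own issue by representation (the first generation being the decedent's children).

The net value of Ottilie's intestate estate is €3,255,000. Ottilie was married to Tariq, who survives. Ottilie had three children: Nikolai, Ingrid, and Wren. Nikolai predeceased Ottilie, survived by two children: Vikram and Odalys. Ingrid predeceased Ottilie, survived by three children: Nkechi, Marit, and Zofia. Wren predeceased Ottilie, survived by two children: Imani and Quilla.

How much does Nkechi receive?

Nkechi receives €310,000.

Tariq takes one-third of €3,255,000 = €1,085,000. The remaining €2,170,000 passes to the descendants.
No child survives, so the initial division is made at the grandchildren's generation.
The descendants' portion (€2,170,000) is divided into 7 shares of €310,000: Vikram, Odalys, Nkechi, Marit, Zofia, Imani, and Quilla each take €310,000.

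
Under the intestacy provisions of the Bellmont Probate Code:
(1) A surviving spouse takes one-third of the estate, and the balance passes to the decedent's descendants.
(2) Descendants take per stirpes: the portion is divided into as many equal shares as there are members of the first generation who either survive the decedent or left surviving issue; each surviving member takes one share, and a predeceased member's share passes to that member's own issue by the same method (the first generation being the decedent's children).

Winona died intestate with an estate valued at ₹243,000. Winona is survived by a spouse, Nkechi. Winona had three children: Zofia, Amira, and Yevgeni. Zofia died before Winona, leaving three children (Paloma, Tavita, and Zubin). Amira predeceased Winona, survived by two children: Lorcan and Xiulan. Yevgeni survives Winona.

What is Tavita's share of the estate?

Nkechi takes one-third of ₹243,000 = ₹81,000. The remaining ₹162,000 passes to the descendants.
The descendants' portion (₹162,000) is divided into 3 shares of ₹54,000: Yevgeni takes ₹54,000; Zofia's ₹54,000 share passes to Zofia's issue; Amira's ₹54,000 share passes to Amira's issue.
Zofia's share (₹54,000) is divided into 3 shares of ₹18,000: Paloma, Tavita, and Zubin each take ₹18,000.
Amira's share (₹54,000) is divided into 2 shares of ₹27,000: Lorcan and Xiulan each take ₹27,000.

Tavita receives ₹18,000.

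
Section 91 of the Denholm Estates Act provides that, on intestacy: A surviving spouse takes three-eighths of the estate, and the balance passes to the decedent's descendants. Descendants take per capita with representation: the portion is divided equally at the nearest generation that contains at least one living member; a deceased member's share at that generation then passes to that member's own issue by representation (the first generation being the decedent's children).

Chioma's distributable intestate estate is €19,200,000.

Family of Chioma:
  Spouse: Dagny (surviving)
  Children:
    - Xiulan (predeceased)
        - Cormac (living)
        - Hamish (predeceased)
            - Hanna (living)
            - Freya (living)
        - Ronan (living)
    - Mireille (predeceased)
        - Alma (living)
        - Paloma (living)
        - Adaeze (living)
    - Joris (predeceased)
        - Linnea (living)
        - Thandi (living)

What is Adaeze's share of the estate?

Adaeze receives €1,500,000.

Dagny takes three-eighths of €19,200,000 = €7,200,000. The remaining €12,000,000 passes to the descendants.
No child survives, so the initial division is made at the grandchildren's generation.
The descendants' portion (€12,000,000) is divided into 8 shares of €1,500,000: Cormac, Ronan, Alma, Paloma, Adaeze, Linnea, and Thandi each take €1,500,000; Hamish's €1,500,000 share passes to Hamish's issue.
Hamish's share (€1,500,000) is divided into 2 shares of €750,000: Hanna and Freya each take €750,000.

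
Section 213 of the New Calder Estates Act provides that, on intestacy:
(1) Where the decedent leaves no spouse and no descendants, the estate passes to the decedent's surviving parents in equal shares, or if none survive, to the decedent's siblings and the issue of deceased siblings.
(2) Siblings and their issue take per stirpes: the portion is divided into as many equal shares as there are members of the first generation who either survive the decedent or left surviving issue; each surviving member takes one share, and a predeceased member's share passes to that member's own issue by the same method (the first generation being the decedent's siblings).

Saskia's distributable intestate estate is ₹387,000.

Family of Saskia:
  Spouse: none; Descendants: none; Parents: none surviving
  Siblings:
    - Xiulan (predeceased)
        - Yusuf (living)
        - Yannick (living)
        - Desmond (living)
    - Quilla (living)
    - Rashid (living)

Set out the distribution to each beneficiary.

Yusuf: ₹43,000; Yannick: ₹43,000; Desmond: ₹43,000; Quilla: ₹129,000; Rashid: ₹129,000

The entire ₹387,000 passes to the siblings and their issue.
That amount (₹387,000) is divided into 3 shares of ₹129,000: Quilla and Rashid each take ₹129,000; Xiulan's ₹129,000 share passes to Xiulan's issue.
Xiulan's share (₹129,000) is divided into 3 shares of ₹43,000: Yusuf, Yannick, and Desmond each take ₹43,000.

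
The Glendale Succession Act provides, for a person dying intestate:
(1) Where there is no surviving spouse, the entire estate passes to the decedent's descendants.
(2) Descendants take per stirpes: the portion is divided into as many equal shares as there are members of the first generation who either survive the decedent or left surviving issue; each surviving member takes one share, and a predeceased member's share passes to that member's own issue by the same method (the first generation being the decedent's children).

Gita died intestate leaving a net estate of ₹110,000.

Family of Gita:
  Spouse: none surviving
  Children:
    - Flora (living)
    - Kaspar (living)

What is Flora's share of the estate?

Flora receives ₹55,000.

The entire ₹110,000 passes to the descendants.
That amount (₹110,000) is divided into 2 shares of ₹55,000: Flora and Kaspar each take ₹55,000.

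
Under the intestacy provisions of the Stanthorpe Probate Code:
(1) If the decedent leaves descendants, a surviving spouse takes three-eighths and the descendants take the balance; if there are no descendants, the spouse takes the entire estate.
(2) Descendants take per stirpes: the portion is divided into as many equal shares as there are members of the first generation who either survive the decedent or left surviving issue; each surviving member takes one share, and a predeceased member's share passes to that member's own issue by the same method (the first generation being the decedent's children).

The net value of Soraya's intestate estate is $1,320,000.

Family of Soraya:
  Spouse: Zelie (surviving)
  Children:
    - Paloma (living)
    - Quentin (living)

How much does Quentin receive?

Quentin receives $412,500.

Zelie takes three-eighths of $1,320,000 = $495,000. The remaining $825,000 passes to the descendants.
The descendants' portion ($825,000) is divided into 2 shares of $412,500: Paloma and Quentin each take $412,500.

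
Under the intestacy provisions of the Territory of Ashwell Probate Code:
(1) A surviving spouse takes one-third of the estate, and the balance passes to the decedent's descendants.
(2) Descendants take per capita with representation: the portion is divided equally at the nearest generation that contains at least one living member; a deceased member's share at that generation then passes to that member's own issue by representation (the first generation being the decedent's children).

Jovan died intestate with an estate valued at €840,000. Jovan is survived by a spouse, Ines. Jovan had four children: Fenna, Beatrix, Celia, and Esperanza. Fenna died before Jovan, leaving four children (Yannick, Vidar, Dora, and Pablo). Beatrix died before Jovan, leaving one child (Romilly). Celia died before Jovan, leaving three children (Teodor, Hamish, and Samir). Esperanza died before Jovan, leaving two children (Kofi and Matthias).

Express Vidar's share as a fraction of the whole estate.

Vidar receives 1/15 of the estate.

Ines takes one-third of €840,000 = €280,000. The remaining €560,000 passes to the descendants.
No child survives, so the initial division is made at the grandchildren's generation.
The descendants' portion (€560,000) is divided into 10 shares of €56,000: Yannick, Vidar, Dora, Pablo, Romilly, Teodor, Hamish, Samir, Kofi, and Matthias each take €56,000.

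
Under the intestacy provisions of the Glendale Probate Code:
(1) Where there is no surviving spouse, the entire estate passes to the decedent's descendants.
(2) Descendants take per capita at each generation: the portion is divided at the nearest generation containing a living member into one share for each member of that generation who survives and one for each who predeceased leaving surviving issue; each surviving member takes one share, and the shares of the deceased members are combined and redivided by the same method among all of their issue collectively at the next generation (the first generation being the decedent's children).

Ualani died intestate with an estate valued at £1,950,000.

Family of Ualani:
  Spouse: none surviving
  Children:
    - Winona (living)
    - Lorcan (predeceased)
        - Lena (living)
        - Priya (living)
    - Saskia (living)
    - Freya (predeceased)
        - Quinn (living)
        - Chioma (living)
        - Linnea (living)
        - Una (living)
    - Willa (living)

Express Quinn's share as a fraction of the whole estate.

The entire £1,950,000 passes to the descendants.
That amount (£1,950,000) is divided at the children's generation into 5 shares of £390,000. Winona, Saskia, and Willa each take £390,000. The 2 shares of the deceased (Lorcan and Freya) are combined into a pool of £780,000.
That pool (£780,000) is divided at the grandchildren's generation equally among Lena, Priya, Quinn, Chioma, Linnea, and Una: £130,000 each.

Quinn receives 1/15 of the estate.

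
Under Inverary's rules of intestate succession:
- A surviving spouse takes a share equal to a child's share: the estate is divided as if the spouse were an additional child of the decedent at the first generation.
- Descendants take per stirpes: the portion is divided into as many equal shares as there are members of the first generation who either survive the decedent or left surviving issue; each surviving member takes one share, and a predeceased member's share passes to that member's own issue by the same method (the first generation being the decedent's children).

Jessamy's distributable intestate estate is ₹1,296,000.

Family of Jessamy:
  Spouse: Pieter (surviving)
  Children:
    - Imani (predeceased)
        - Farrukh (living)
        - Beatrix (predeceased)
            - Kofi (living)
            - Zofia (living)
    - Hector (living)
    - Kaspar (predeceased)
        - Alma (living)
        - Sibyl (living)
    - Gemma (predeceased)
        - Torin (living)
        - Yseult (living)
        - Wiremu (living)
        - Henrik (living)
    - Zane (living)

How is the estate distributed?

The spouse counts as an additional share at the children's level, so there are 6 primary shares of ₹216,000. Pieter takes one such share (₹216,000).
The children's combined portion (₹1,080,000) is divided into 5 shares of ₹216,000: Hector and Zane each take ₹216,000; Imani's ₹216,000 share passes to Imani's issue; Kaspar's ₹216,000 share passes to Kaspar's issue; Gemma's ₹216,000 share passes to Gemma's issue.
Imani's share (₹216,000) is divided into 2 shares of ₹108,000: Farrukh takes ₹108,000; Beatrix's ₹108,000 share passes to Beatrix's issue.
Beatrix's share (₹108,000) is divided into 2 shares of ₹54,000: Kofi and Zofia each take ₹54,000.
Kaspar's share (₹216,000) is divided into 2 shares of ₹108,000: Alma and Sibyl each take ₹108,000.
Gemma's share (₹216,000) is divided into 4 shares of ₹54,000: Torin, Yseult, Wiremu, and Henrik each take ₹54,000.

Pieter: ₹216,000; Farrukh: ₹108,000; Kofi: ₹54,000; Zofia: ₹54,000; Hector: ₹216,000; Alma: ₹108,000; Sibyl: ₹108,000; Torin: ₹54,000; Yseult: ₹54,000; Wiremu: ₹54,000; Henrik: ₹54,000; Zane: ₹216,000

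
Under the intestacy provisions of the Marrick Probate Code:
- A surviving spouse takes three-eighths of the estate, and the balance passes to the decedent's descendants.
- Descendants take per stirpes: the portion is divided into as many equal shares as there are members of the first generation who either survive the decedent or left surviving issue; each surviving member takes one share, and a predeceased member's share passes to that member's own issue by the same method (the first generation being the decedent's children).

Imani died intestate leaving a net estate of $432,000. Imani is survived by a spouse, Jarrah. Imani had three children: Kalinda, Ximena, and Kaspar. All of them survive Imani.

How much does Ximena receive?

Ximena receives $90,000.

Jarrah takes three-eighths of $432,000 = $162,000. The remaining $270,000 passes to the descendants.
The descendants' portion ($270,000) is divided into 3 shares of $90,000: Kalinda, Ximena, and Kaspar each take $90,000.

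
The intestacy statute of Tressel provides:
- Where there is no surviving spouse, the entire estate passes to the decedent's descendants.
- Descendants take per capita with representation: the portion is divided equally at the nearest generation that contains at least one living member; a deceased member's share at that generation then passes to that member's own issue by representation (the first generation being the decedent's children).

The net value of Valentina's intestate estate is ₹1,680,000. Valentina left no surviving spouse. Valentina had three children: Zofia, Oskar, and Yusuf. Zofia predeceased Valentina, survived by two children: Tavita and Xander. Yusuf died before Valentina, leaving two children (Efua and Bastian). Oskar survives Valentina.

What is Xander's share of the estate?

The entire ₹1,680,000 passes to the descendants.
That amount (₹1,680,000) is divided into 3 shares of ₹560,000: Oskar takes ₹560,000; Zofia's ₹560,000 share passes to Zofia's issue; Yusuf's ₹560,000 share passes to Yusuf's issue.
Zofia's share (₹560,000) is divided into 2 shares of ₹280,000: Tavita and Xander each take ₹280,000.
Yusuf's share (₹560,000) is divided into 2 shares of ₹280,000: Efua and Bastian each take ₹280,000.

Xander receives ₹280,000.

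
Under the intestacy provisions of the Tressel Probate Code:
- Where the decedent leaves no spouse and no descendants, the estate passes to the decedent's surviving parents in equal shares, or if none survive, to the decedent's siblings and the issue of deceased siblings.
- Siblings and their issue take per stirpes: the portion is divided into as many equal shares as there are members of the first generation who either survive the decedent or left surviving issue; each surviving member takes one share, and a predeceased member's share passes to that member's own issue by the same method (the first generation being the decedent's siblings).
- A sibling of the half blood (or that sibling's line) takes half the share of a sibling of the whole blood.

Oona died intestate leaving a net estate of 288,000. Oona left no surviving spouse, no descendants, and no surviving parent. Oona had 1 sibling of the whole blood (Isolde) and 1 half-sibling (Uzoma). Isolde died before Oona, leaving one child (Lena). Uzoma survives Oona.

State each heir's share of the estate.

Lena: 192,000; Uzoma: 96,000

The entire 288,000 passes to the siblings and their issue.
Counting each half-blood sibling's line as half a unit, there are 3/2 units in 288,000, so one unit is 192,000. Whole-blood lines (Isolde) take 192,000 each; half-blood lines (Uzoma) take 96,000 each.
Isolde's share (192,000) passes entirely to Lena.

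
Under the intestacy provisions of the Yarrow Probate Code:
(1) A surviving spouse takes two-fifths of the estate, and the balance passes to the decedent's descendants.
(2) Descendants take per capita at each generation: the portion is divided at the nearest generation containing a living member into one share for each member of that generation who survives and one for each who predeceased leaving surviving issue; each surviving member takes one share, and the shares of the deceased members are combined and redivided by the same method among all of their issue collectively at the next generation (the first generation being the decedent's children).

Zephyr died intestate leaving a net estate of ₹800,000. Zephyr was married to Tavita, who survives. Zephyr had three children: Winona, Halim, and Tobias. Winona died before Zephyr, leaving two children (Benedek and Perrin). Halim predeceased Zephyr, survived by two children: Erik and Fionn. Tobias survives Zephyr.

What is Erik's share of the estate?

Erik receives ₹80,000.

Tavita takes two-fifths of ₹800,000 = ₹320,000. The remaining ₹480,000 passes to the descendants.
The descendants' portion (₹480,000) is divided at the children's generation into 3 shares of ₹160,000. Tobias takes ₹160,000. The 2 shares of the deceased (Winona and Halim) are combined into a pool of ₹320,000.
That pool (₹320,000) is divided at the grandchildren's generation equally among Benedek, Perrin, Erik, and Fionn: ₹80,000 each.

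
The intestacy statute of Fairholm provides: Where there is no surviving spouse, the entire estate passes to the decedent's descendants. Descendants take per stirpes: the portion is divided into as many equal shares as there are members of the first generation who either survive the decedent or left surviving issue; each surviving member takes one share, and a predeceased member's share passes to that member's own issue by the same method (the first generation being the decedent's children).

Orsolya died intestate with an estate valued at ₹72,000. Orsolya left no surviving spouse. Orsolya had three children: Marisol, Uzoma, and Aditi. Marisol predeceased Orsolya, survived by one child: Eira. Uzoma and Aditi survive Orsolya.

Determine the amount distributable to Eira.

The entire ₹72,000 passes to the descendants.
That amount (₹72,000) is divided into 3 shares of ₹24,000: Uzoma and Aditi each take ₹24,000; Marisol's ₹24,000 share passes to Marisol's issue.
Marisol's share (₹24,000) passes entirely to Eira.

Eira receives ₹24,000.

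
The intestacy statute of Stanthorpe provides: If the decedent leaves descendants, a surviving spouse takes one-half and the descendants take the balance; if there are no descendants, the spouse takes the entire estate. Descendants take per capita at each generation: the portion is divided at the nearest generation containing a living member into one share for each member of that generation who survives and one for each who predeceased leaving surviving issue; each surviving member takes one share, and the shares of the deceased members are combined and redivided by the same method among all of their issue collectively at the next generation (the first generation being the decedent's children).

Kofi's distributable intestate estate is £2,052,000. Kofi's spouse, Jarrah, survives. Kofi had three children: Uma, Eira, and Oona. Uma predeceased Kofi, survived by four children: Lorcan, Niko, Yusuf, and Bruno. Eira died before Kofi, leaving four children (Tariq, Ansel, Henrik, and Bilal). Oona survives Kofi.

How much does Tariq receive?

Jarrah takes one-half of £2,052,000 = £1,026,000. The remaining £1,026,000 passes to the descendants.
The descendants' portion (£1,026,000) is divided at the children's generation into 3 shares of £342,000. Oona takes £342,000. The 2 shares of the deceased (Uma and Eira) are combined into a pool of £684,000.
That pool (£684,000) is divided at the grandchildren's generation equally among Lorcan, Niko, Yusuf, Bruno, Tariq, Ansel, Henrik, and Bilal: £85,500 each.

Tariq receives £85,500.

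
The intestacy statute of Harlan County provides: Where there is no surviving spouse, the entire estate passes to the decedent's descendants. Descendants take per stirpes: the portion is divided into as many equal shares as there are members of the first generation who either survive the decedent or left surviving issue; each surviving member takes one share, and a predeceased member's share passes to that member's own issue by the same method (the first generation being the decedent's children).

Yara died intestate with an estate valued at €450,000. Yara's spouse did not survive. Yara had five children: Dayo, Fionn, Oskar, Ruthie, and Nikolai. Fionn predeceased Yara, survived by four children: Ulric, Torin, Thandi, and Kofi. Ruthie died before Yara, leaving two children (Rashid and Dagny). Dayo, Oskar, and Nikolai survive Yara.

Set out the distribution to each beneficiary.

The entire €450,000 passes to the descendants.
That amount (€450,000) is divided into 5 shares of €90,000: Dayo, Oskar, and Nikolai each take €90,000; Fionn's €90,000 share passes to Fionn's issue; Ruthie's €90,000 share passes to Ruthie's issue.
Fionn's share (€90,000) is divided into 4 shares of €22,500: Ulric, Torin, Thandi, and Kofi each take €22,500.
Ruthie's share (€90,000) is divided into 2 shares of €45,000: Rashid and Dagny each take €45,000.

Dayo: €90,000; Ulric: €22,500; Torin: €22,500; Thandi: €22,500; Kofi: €22,500; Oskar: €90,000; Rashid: €45,000; Dagny: €45,000; Nikolai: €90,000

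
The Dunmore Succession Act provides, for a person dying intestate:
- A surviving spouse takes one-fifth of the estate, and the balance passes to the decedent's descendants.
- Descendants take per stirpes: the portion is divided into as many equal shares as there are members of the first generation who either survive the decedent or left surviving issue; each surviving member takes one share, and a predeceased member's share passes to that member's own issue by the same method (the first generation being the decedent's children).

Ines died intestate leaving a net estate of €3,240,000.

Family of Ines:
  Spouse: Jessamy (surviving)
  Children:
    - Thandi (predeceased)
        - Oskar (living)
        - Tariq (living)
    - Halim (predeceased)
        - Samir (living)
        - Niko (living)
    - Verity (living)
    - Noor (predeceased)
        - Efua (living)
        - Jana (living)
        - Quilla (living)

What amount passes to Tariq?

Tariq receives €324,000.

Jessamy takes one-fifth of €3,240,000 = €648,000. The remaining €2,592,000 passes to the descendants.
The descendants' portion (€2,592,000) is divided into 4 shares of €648,000: Verity takes €648,000; Thandi's €648,000 share passes to Thandi's issue; Halim's €648,000 share passes to Halim's issue; Noor's €648,000 share passes to Noor's issue.
Thandi's share (€648,000) is divided into 2 shares of €324,000: Oskar and Tariq each take €324,000.
Halim's share (€648,000) is divided into 2 shares of €324,000: Samir and Niko each take €324,000.
Noor's share (€648,000) is divided into 3 shares of €216,000: Efua, Jana, and Quilla each take €216,000.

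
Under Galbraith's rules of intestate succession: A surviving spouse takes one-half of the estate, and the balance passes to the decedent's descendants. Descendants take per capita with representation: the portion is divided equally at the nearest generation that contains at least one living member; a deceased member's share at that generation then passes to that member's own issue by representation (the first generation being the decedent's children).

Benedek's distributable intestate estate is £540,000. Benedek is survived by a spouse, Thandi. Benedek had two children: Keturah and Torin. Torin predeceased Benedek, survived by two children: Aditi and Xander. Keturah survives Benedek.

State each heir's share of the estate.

Thandi takes one-half of £540,000 = £270,000. The remaining £270,000 passes to the descendants.
The descendants' portion (£270,000) is divided into 2 shares of £135,000: Keturah takes £135,000; Torin's £135,000 share passes to Torin's issue.
Torin's share (£135,000) is divided into 2 shares of £67,500: Aditi and Xander each take £67,500.

Thandi: £270,000; Keturah: £135,000; Aditi: £67,500; Xander: £67,500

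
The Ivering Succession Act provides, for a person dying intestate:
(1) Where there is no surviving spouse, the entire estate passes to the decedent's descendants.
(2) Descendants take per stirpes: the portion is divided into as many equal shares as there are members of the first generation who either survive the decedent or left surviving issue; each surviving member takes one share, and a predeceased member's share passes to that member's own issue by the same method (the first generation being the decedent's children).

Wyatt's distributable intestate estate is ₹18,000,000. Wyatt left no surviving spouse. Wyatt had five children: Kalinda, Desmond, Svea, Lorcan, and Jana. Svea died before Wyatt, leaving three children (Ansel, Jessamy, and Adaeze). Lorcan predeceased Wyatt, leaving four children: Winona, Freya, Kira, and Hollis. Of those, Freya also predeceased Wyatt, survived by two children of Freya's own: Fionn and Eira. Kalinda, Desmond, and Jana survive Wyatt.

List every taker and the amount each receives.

Kalinda: ₹3,600,000; Desmond: ₹3,600,000; Ansel: ₹1,200,000; Jessamy: ₹1,200,000; Adaeze: ₹1,200,000; Winona: ₹900,000; Fionn: ₹450,000; Eira: ₹450,000; Kira: ₹900,000; Hollis: ₹900,000; Jana: ₹3,600,000

The entire ₹18,000,000 passes to the descendants.
That amount (₹18,000,000) is divided into 5 shares of ₹3,600,000: Kalinda, Desmond, and Jana each take ₹3,600,000; Svea's ₹3,600,000 share passes to Svea's issue; Lorcan's ₹3,600,000 share passes to Lorcan's issue.
Svea's share (₹3,600,000) is divided into 3 shares of ₹1,200,000: Ansel, Jessamy, and Adaeze each take ₹1,200,000.
Lorcan's share (₹3,600,000) is divided into 4 shares of ₹900,000: Winona, Kira, and Hollis each take ₹900,000; Freya's ₹900,000 share passes to Freya's issue.
Freya's share (₹900,000) is divided into 2 shares of ₹450,000: Fionn and Eira each take ₹450,000.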